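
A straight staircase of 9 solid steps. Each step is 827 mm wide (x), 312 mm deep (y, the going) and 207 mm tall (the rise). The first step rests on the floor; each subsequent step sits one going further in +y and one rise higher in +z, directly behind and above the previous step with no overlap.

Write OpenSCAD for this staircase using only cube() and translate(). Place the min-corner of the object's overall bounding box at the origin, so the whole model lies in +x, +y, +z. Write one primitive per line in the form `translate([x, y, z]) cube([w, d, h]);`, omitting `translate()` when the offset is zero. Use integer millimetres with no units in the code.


cube([827, 312, 207]);
translate([0, 312, 207]) cube([827, 312, 207]);
translate([0, 624, 414]) cube([827, 312, 207]);
translate([0, 936, 621]) cube([827, 312, 207]);
translate([0, 1248, 828]) cube([827, 312, 207]);
translate([0, 1560, 1035]) cube([827, 312, 207]);
translate([0, 1872, 1242]) cube([827, 312, 207]);
translate([0, 2184, 1449]) cube([827, 312, 207]);
translate([0, 2496, 1656]) cube([827, 312, 207]);


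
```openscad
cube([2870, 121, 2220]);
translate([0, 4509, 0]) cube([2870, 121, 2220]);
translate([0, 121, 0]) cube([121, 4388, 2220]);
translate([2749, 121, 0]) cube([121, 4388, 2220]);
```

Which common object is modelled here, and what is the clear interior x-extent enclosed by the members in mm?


A house (or room) frame. The interior width is 2628 mm.

Four 2220 mm walls enclosing a rectangle with no floor or roof — a room or house frame. Outside width is 2870 mm and wall thickness is 121 mm, so the interior width is 2870 − 2 × 121 = 2628 mm.


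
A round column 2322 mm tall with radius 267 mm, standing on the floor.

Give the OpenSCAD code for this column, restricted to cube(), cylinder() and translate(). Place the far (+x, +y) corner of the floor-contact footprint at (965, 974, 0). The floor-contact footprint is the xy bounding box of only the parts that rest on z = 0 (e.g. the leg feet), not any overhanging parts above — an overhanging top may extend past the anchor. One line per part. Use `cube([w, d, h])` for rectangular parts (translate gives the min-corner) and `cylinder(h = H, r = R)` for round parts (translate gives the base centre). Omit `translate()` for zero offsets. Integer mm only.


translate([698, 707, 0]) cylinder(h = 2322, r = 267);


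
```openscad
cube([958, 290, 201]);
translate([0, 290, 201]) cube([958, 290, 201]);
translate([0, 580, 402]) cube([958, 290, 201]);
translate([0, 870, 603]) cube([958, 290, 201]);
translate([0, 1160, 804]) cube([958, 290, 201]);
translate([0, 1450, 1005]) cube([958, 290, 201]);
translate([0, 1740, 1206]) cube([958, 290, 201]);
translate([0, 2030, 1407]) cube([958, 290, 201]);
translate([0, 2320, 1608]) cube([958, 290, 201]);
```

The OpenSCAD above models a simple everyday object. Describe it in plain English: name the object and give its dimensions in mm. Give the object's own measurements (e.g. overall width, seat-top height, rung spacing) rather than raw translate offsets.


A straight staircase of 9 solid steps. Each step is 958 mm wide (x), 290 mm deep (y, the going) and 201 mm tall (the rise). The first step rests on the floor; each subsequent step sits one going further in +y and one rise higher in +z, directly behind and above the previous step with no overlap.


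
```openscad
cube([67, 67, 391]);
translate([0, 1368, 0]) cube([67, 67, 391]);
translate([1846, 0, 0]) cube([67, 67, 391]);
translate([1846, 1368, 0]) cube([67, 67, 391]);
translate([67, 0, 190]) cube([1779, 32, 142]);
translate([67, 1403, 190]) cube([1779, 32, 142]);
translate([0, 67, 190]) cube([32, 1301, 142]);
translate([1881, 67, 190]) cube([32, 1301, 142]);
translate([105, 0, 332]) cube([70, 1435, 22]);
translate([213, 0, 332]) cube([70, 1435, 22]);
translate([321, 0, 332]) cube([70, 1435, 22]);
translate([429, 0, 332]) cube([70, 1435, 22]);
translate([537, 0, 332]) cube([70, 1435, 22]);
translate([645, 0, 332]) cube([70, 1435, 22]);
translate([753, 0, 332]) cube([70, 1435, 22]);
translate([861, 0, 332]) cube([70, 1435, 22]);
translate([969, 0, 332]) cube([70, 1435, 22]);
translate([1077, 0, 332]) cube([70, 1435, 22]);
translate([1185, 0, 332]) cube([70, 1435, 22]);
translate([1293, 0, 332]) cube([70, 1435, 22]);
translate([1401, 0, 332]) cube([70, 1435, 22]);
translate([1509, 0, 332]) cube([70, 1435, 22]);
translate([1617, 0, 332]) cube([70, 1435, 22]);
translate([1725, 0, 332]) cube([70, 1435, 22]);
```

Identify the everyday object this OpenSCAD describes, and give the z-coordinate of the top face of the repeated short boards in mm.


A bed frame. The slat-top height is 354 mm.

Four posts, four rails, and a row of slats — a bed frame. Slats sit on the rails at z = 190 + 142 = 332; with slat thickness 22, the top is 354 mm.


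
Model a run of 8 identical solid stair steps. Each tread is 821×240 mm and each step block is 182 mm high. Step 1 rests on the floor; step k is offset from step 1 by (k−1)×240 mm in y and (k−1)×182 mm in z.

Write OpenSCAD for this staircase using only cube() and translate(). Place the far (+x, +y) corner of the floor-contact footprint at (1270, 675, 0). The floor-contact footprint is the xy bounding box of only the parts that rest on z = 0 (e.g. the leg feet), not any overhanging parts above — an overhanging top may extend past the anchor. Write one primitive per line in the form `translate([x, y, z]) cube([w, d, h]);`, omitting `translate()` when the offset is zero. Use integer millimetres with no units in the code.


translate([449, 435, 0]) cube([821, 240, 182]);
translate([449, 675, 182]) cube([821, 240, 182]);
translate([449, 915, 364]) cube([821, 240, 182]);
translate([449, 1155, 546]) cube([821, 240, 182]);
translate([449, 1395, 728]) cube([821, 240, 182]);
translate([449, 1635, 910]) cube([821, 240, 182]);
translate([449, 1875, 1092]) cube([821, 240, 182]);
translate([449, 2115, 1274]) cube([821, 240, 182]);


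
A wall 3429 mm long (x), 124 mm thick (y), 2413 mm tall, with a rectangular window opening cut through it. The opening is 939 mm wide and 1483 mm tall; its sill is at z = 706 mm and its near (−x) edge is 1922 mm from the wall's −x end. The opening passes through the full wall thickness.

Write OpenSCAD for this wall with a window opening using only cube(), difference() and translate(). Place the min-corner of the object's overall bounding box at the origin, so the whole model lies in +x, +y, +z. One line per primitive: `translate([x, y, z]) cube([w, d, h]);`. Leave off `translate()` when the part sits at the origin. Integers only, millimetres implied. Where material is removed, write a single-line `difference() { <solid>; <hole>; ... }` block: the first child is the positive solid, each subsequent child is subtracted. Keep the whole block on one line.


difference() { cube([3429, 124, 2413]); translate([1922, 0, 706]) cube([939, 124, 1483]); }


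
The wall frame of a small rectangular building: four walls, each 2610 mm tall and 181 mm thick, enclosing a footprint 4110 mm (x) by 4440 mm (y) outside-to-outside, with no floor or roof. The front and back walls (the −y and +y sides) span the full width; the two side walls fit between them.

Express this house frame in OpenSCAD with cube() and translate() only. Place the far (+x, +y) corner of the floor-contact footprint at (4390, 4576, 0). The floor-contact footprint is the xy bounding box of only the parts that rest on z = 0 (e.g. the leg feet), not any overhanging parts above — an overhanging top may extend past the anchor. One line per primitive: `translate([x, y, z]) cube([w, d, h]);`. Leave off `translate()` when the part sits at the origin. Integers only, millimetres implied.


translate([280, 136, 0]) cube([4110, 181, 2610]);
translate([280, 4395, 0]) cube([4110, 181, 2610]);
translate([280, 317, 0]) cube([181, 4078, 2610]);
translate([4209, 317, 0]) cube([181, 4078, 2610]);


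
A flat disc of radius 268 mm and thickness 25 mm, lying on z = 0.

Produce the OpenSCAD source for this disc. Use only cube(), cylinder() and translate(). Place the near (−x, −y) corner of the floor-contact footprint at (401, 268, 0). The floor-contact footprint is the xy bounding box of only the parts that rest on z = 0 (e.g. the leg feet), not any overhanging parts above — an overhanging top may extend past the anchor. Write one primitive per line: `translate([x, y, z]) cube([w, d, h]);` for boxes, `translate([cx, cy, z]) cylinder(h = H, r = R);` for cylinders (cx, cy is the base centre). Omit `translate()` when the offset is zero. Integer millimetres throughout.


translate([669, 536, 0]) cylinder(h = 25, r = 268);


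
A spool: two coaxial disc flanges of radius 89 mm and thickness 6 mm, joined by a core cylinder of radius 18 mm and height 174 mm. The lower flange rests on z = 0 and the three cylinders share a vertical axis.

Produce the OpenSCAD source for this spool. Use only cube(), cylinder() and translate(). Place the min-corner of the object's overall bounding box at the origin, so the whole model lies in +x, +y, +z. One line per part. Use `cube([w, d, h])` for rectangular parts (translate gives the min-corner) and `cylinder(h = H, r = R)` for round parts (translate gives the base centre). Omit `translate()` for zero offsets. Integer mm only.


translate([89, 89, 0]) cylinder(h = 6, r = 89);
translate([89, 89, 6]) cylinder(h = 174, r = 18);
translate([89, 89, 180]) cylinder(h = 6, r = 89);


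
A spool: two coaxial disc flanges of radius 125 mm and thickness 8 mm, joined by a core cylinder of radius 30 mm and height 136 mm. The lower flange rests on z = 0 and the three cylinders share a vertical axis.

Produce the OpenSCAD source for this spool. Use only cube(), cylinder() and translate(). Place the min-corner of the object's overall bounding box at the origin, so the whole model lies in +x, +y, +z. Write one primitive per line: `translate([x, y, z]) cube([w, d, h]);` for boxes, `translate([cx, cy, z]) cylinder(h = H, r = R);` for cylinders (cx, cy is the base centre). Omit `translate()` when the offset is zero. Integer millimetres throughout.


translate([125, 125, 0]) cylinder(h = 8, r = 125);
translate([125, 125, 8]) cylinder(h = 136, r = 30);
translate([125, 125, 144]) cylinder(h = 8, r = 125);


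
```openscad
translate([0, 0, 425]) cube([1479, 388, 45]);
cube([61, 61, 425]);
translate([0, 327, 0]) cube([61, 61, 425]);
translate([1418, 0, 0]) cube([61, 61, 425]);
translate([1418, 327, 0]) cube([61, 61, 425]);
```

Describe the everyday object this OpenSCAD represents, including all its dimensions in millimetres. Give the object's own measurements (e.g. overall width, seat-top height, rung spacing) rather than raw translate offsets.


A long wooden bench with a 1479 mm (x) × 388 mm (y) seat, 45 mm thick, its top surface 470 mm above the floor. Four 61 mm square legs at the seat corners, flush with the edges, run from z = 0 to the seat underside.


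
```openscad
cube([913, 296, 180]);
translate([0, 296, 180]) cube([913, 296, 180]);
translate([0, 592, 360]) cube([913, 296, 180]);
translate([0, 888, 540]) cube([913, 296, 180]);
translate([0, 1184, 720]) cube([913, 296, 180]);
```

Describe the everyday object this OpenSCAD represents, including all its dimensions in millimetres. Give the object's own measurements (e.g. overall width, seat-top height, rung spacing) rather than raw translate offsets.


A straight staircase of 5 solid steps. Each step is 913 mm wide (x), 296 mm deep (y, the going) and 180 mm tall (the rise). The first step rests on the floor; each subsequent step sits one going further in +y and one rise higher in +z, directly behind and above the previous step with no overlap.


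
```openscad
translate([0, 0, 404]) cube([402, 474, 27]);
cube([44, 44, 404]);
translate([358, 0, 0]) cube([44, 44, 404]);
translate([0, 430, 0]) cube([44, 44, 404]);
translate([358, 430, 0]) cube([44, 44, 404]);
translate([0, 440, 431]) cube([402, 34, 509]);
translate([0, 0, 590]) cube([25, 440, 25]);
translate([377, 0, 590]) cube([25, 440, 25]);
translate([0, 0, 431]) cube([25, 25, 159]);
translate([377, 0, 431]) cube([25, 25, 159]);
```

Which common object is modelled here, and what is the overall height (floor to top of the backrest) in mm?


A chair. The overall height is 940 mm.

A slab on four corner posts with a tall panel at the back — a chair. The seat slab sits at z = 404 with thickness 27, and the 509 mm backrest starts at the seat top, so the overall height is 404 + 27 + 509 = 940 mm.


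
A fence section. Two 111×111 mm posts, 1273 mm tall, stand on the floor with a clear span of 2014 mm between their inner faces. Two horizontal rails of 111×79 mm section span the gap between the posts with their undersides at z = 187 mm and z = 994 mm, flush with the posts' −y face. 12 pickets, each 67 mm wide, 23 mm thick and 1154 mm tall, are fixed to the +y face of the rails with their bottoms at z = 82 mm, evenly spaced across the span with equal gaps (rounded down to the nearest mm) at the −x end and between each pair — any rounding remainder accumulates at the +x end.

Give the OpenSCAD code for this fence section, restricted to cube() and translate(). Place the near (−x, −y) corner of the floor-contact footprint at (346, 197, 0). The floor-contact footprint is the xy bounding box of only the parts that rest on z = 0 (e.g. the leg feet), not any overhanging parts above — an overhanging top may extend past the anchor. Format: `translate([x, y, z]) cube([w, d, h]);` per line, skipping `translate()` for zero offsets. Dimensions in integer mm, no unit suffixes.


translate([346, 197, 0]) cube([111, 111, 1273]);
translate([2471, 197, 0]) cube([111, 111, 1273]);
translate([457, 197, 187]) cube([2014, 111, 79]);
translate([457, 197, 994]) cube([2014, 111, 79]);
translate([550, 308, 82]) cube([67, 23, 1154]);
translate([710, 308, 82]) cube([67, 23, 1154]);
translate([870, 308, 82]) cube([67, 23, 1154]);
translate([1030, 308, 82]) cube([67, 23, 1154]);
translate([1190, 308, 82]) cube([67, 23, 1154]);
translate([1350, 308, 82]) cube([67, 23, 1154]);
translate([1510, 308, 82]) cube([67, 23, 1154]);
translate([1670, 308, 82]) cube([67, 23, 1154]);
translate([1830, 308, 82]) cube([67, 23, 1154]);
translate([1990, 308, 82]) cube([67, 23, 1154]);
translate([2150, 308, 82]) cube([67, 23, 1154]);
translate([2310, 308, 82]) cube([67, 23, 1154]);


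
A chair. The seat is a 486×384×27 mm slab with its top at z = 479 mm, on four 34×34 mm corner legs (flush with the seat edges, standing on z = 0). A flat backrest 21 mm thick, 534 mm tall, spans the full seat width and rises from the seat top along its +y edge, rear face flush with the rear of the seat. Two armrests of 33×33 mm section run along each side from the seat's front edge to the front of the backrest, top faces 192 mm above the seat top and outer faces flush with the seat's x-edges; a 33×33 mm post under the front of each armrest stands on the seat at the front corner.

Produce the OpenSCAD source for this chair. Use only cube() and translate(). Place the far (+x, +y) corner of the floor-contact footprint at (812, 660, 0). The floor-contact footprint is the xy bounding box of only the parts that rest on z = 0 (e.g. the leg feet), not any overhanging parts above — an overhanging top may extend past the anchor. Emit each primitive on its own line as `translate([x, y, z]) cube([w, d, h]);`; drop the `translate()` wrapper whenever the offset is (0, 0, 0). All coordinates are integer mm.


translate([326, 276, 452]) cube([486, 384, 27]);
translate([326, 276, 0]) cube([34, 34, 452]);
translate([778, 276, 0]) cube([34, 34, 452]);
translate([326, 626, 0]) cube([34, 34, 452]);
translate([778, 626, 0]) cube([34, 34, 452]);
translate([326, 639, 479]) cube([486, 21, 534]);
translate([326, 276, 638]) cube([33, 363, 33]);
translate([779, 276, 638]) cube([33, 363, 33]);
translate([326, 276, 479]) cube([33, 33, 159]);
translate([779, 276, 479]) cube([33, 33, 159]);


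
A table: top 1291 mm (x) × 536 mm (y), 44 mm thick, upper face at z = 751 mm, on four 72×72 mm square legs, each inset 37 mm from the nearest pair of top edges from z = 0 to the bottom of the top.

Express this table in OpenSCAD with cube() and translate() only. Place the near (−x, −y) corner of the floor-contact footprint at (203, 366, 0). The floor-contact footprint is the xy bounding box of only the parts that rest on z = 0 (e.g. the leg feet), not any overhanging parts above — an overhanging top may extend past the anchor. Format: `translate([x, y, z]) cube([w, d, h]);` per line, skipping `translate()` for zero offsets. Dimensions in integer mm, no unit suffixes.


translate([166, 329, 707]) cube([1291, 536, 44]);
translate([203, 366, 0]) cube([72, 72, 707]);
translate([1348, 366, 0]) cube([72, 72, 707]);
translate([203, 756, 0]) cube([72, 72, 707]);
translate([1348, 756, 0]) cube([72, 72, 707]);


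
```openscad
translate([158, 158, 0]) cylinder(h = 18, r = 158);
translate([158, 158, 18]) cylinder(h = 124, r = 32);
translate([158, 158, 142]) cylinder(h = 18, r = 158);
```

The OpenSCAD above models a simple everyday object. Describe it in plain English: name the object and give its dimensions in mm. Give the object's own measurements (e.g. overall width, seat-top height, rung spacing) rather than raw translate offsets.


A spool: two coaxial disc flanges of radius 158 mm and thickness 18 mm, joined by a core cylinder of radius 32 mm and height 124 mm. The lower flange rests on z = 0 and the three cylinders share a vertical axis.


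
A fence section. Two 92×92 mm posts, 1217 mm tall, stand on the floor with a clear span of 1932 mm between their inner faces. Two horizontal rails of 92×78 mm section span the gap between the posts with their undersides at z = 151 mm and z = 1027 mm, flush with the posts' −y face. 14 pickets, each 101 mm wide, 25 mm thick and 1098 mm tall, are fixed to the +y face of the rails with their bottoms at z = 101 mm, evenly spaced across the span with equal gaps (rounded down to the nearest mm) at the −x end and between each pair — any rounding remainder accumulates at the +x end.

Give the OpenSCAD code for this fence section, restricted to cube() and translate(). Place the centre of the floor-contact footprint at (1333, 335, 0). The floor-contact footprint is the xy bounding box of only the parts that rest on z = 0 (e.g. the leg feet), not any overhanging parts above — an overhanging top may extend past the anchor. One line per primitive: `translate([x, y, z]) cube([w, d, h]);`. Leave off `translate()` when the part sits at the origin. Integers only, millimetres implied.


translate([275, 289, 0]) cube([92, 92, 1217]);
translate([2299, 289, 0]) cube([92, 92, 1217]);
translate([367, 289, 151]) cube([1932, 92, 78]);
translate([367, 289, 1027]) cube([1932, 92, 78]);
translate([401, 381, 101]) cube([101, 25, 1098]);
translate([536, 381, 101]) cube([101, 25, 1098]);
translate([671, 381, 101]) cube([101, 25, 1098]);
translate([806, 381, 101]) cube([101, 25, 1098]);
translate([941, 381, 101]) cube([101, 25, 1098]);
translate([1076, 381, 101]) cube([101, 25, 1098]);
translate([1211, 381, 101]) cube([101, 25, 1098]);
translate([1346, 381, 101]) cube([101, 25, 1098]);
translate([1481, 381, 101]) cube([101, 25, 1098]);
translate([1616, 381, 101]) cube([101, 25, 1098]);
translate([1751, 381, 101]) cube([101, 25, 1098]);
translate([1886, 381, 101]) cube([101, 25, 1098]);
translate([2021, 381, 101]) cube([101, 25, 1098]);
translate([2156, 381, 101]) cube([101, 25, 1098]);


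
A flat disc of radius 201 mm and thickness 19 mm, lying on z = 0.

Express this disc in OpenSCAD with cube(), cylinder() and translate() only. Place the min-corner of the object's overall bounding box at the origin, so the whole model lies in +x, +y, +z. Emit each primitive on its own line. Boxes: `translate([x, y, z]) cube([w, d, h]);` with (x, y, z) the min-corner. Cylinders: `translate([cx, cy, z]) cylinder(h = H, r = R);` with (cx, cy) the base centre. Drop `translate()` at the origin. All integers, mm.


translate([201, 201, 0]) cylinder(h = 19, r = 201);


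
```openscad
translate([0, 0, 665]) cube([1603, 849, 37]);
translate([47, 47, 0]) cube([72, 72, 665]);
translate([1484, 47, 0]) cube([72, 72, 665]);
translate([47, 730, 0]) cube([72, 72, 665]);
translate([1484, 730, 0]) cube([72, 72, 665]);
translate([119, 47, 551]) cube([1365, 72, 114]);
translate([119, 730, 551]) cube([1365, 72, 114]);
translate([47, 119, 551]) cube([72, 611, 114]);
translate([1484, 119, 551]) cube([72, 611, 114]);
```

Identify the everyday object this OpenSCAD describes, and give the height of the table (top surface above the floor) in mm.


A table. The table height is 702 mm.

A 1603×849×37 slab sits at z = 665 on four 72 mm square posts — a table. The top surface is at 665 + 37 = 702 mm.


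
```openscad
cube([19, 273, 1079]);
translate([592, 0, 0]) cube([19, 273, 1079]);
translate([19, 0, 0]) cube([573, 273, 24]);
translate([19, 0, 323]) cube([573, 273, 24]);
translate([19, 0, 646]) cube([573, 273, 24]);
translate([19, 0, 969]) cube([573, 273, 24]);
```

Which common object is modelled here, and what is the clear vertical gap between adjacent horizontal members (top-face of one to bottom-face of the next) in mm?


A bookshelf. The clear shelf gap is 299 mm.

Two tall side panels with 4 horizontal boards between them — a bookshelf. The first two shelf undersides are at z = 0 and z = 323; with shelf thickness 24, the clear gap is 323 − 0 − 24 = 299 mm.


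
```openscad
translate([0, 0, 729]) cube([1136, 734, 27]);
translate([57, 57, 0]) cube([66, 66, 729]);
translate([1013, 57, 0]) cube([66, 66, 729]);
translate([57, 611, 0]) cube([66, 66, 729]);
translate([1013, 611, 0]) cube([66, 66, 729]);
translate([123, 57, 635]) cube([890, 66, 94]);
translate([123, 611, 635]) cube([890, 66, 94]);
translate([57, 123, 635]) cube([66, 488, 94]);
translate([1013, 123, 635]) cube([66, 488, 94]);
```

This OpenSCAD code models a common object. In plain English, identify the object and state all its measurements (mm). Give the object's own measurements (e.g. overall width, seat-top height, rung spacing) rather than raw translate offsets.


A rectangular dining table. The top is 1136×734×27 mm with its upper surface at z = 756 mm. It stands on four 66×66 mm square legs, each inset 57 mm from the nearest pair of top edges, running from the floor to the underside of the top. Four apron rails, 66 mm thick and 94 mm tall, run between adjacent legs with their top edges flush with the underside of the top and their outer faces flush with the legs' outer faces.


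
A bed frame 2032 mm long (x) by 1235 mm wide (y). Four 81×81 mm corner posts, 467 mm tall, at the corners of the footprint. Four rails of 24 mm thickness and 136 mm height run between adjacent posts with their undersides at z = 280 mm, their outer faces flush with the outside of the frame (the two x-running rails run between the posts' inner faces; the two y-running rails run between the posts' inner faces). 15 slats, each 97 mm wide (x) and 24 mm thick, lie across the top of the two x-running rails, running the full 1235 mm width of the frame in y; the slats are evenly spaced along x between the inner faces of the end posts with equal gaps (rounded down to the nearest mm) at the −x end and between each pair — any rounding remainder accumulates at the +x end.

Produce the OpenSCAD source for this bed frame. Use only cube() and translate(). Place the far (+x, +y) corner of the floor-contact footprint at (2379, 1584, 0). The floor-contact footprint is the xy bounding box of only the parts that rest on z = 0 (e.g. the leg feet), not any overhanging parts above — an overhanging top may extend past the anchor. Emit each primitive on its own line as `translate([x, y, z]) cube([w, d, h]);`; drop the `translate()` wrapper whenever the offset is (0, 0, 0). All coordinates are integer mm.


// slat z = rail_z + rail_h = 280 + 136 = 416
// slat gap = ⌊(1870 − 15·97) / 16⌋ = 25
translate([347, 349, 0]) cube([81, 81, 467]);
translate([347, 1503, 0]) cube([81, 81, 467]);
translate([2298, 349, 0]) cube([81, 81, 467]);
translate([2298, 1503, 0]) cube([81, 81, 467]);
translate([428, 349, 280]) cube([1870, 24, 136]);
translate([428, 1560, 280]) cube([1870, 24, 136]);
translate([347, 430, 280]) cube([24, 1073, 136]);
translate([2355, 430, 280]) cube([24, 1073, 136]);
translate([453, 349, 416]) cube([97, 1235, 24]);
translate([575, 349, 416]) cube([97, 1235, 24]);
translate([697, 349, 416]) cube([97, 1235, 24]);
translate([819, 349, 416]) cube([97, 1235, 24]);
translate([941, 349, 416]) cube([97, 1235, 24]);
translate([1063, 349, 416]) cube([97, 1235, 24]);
translate([1185, 349, 416]) cube([97, 1235, 24]);
translate([1307, 349, 416]) cube([97, 1235, 24]);
translate([1429, 349, 416]) cube([97, 1235, 24]);
translate([1551, 349, 416]) cube([97, 1235, 24]);
translate([1673, 349, 416]) cube([97, 1235, 24]);
translate([1795, 349, 416]) cube([97, 1235, 24]);
translate([1917, 349, 416]) cube([97, 1235, 24]);
translate([2039, 349, 416]) cube([97, 1235, 24]);
translate([2161, 349, 416]) cube([97, 1235, 24]);


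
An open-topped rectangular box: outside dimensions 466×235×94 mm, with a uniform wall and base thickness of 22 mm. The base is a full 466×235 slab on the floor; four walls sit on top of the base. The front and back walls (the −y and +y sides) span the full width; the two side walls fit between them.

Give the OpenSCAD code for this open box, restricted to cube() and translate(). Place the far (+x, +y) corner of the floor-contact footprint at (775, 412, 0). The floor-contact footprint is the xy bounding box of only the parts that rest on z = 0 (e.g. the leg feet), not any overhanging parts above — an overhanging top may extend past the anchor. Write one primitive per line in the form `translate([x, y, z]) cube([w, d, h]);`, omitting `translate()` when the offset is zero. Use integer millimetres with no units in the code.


translate([309, 177, 0]) cube([466, 235, 22]);
translate([309, 177, 22]) cube([466, 22, 72]);
translate([309, 390, 22]) cube([466, 22, 72]);
translate([309, 199, 22]) cube([22, 191, 72]);
translate([753, 199, 22]) cube([22, 191, 72]);


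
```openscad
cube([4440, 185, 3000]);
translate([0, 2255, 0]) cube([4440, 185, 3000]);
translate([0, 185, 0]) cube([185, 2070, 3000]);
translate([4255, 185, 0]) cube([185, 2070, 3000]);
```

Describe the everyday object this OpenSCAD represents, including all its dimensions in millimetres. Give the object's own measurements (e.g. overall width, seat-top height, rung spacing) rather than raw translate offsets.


The wall frame of a small rectangular building: four walls, each 3000 mm tall and 185 mm thick, enclosing a footprint 4440 mm (x) by 2440 mm (y) outside-to-outside, with no floor or roof. The front and back walls (the −y and +y sides) span the full width; the two side walls fit between them.


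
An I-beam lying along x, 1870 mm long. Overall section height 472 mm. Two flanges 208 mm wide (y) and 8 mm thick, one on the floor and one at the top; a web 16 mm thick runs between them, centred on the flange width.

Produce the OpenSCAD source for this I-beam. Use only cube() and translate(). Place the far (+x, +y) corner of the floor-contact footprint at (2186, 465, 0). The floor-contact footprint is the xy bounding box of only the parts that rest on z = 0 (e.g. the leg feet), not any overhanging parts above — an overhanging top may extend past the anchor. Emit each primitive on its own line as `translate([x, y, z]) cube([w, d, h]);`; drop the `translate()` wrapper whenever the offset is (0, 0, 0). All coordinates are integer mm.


translate([316, 257, 0]) cube([1870, 208, 8]);
translate([316, 353, 8]) cube([1870, 16, 456]);
translate([316, 257, 464]) cube([1870, 208, 8]);


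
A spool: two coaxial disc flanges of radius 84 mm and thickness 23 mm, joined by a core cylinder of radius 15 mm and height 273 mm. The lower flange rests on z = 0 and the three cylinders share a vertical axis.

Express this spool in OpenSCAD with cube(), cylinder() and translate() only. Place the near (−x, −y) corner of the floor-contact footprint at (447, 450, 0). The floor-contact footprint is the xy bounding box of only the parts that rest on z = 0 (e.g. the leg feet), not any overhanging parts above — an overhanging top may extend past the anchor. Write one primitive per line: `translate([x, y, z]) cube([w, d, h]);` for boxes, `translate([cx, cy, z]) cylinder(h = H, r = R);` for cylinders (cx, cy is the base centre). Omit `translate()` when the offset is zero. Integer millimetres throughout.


translate([531, 534, 0]) cylinder(h = 23, r = 84);
translate([531, 534, 23]) cylinder(h = 273, r = 15);
translate([531, 534, 296]) cylinder(h = 23, r = 84);


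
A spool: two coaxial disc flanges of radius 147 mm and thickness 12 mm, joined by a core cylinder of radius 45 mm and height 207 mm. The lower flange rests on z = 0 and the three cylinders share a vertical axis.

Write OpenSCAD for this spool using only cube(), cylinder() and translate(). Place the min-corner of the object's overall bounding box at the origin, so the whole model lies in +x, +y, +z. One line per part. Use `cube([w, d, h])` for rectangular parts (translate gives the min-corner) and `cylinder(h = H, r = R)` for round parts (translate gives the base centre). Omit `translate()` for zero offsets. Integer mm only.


translate([147, 147, 0]) cylinder(h = 12, r = 147);
translate([147, 147, 12]) cylinder(h = 207, r = 45);
translate([147, 147, 219]) cylinder(h = 12, r = 147);


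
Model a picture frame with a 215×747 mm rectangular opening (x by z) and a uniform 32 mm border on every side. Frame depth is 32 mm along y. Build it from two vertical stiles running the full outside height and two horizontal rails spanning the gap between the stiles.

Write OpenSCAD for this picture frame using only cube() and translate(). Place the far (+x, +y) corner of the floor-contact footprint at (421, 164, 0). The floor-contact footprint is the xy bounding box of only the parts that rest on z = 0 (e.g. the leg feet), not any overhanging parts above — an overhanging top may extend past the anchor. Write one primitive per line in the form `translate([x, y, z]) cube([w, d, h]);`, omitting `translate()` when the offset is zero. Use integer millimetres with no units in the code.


translate([142, 132, 0]) cube([32, 32, 811]);
translate([389, 132, 0]) cube([32, 32, 811]);
translate([174, 132, 0]) cube([215, 32, 32]);
translate([174, 132, 779]) cube([215, 32, 32]);


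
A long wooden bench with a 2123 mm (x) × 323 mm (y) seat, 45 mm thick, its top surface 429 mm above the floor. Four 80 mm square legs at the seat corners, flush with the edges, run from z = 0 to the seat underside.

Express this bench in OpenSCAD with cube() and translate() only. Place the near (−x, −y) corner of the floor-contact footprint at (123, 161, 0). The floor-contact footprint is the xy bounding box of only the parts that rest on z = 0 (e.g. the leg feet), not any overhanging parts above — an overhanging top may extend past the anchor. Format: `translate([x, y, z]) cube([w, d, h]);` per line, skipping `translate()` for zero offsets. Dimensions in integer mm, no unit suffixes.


translate([123, 161, 384]) cube([2123, 323, 45]);
translate([123, 161, 0]) cube([80, 80, 384]);
translate([123, 404, 0]) cube([80, 80, 384]);
translate([2166, 161, 0]) cube([80, 80, 384]);
translate([2166, 404, 0]) cube([80, 80, 384]);


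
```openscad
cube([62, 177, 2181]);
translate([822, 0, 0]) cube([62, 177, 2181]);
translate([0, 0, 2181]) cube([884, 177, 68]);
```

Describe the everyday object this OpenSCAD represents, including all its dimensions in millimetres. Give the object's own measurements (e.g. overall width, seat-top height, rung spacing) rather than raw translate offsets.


A door frame. The clear opening is 760 mm wide and 2181 mm high. Two 62 mm wide jambs, 177 mm deep, stand either side of the opening from the floor to the top of the opening. A 68 mm thick head sits across the top of both jambs, spanning the full outside width of the frame.


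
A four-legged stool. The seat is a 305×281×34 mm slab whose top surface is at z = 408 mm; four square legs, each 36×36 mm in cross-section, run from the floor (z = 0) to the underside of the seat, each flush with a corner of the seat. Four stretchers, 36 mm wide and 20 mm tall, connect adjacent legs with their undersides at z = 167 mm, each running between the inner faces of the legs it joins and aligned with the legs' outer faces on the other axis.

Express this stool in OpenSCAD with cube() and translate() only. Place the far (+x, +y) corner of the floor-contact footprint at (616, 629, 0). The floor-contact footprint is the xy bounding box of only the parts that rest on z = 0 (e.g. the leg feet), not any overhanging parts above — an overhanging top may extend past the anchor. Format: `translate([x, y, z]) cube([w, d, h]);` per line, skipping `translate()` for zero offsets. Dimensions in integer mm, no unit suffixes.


translate([311, 348, 374]) cube([305, 281, 34]);
translate([311, 348, 0]) cube([36, 36, 374]);
translate([580, 348, 0]) cube([36, 36, 374]);
translate([311, 593, 0]) cube([36, 36, 374]);
translate([580, 593, 0]) cube([36, 36, 374]);
translate([347, 348, 167]) cube([233, 36, 20]);
translate([347, 593, 167]) cube([233, 36, 20]);
translate([311, 384, 167]) cube([36, 209, 20]);
translate([580, 384, 167]) cube([36, 209, 20]);


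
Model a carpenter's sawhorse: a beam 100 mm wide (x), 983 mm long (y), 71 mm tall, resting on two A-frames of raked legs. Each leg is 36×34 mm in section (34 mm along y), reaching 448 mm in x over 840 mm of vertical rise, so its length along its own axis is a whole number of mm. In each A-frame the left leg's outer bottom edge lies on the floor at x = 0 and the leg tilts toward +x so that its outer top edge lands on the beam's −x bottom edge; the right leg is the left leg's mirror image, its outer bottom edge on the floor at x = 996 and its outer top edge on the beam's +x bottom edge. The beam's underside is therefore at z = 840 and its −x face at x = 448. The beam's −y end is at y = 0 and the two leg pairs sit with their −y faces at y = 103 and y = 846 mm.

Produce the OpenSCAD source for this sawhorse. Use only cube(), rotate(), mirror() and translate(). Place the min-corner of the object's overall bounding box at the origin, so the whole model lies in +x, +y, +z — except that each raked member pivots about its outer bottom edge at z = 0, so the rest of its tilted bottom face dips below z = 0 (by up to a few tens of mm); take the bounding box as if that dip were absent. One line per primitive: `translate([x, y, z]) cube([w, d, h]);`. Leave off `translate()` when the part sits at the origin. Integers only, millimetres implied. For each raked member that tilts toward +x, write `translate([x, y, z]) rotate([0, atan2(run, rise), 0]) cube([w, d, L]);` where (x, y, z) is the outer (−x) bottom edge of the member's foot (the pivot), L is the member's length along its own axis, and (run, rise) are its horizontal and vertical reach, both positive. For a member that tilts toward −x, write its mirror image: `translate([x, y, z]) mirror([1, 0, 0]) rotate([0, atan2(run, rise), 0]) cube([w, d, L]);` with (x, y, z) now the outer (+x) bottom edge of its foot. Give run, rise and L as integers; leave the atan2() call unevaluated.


// leg length = √(448² + 840²) = 952
// right-leg outer foot x = 2·448 + 100 = 996
// beam min-corner = (448, 0, 840)
translate([448, 0, 840]) cube([100, 983, 71]);
translate([0, 103, 0]) rotate([0, atan2(448, 840), 0]) cube([36, 34, 952]);
translate([996, 103, 0]) mirror([1, 0, 0]) rotate([0, atan2(448, 840), 0]) cube([36, 34, 952]);
translate([0, 846, 0]) rotate([0, atan2(448, 840), 0]) cube([36, 34, 952]);
translate([996, 846, 0]) mirror([1, 0, 0]) rotate([0, atan2(448, 840), 0]) cube([36, 34, 952]);


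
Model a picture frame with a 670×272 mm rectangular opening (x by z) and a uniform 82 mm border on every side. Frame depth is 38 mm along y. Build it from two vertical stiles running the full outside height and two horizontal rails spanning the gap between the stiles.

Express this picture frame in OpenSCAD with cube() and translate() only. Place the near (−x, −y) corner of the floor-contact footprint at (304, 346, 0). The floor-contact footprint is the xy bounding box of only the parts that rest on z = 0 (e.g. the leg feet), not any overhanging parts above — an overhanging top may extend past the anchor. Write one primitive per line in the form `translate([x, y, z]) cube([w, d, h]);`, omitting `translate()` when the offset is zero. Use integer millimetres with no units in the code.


translate([304, 346, 0]) cube([82, 38, 436]);
translate([1056, 346, 0]) cube([82, 38, 436]);
translate([386, 346, 0]) cube([670, 38, 82]);
translate([386, 346, 354]) cube([670, 38, 82]);


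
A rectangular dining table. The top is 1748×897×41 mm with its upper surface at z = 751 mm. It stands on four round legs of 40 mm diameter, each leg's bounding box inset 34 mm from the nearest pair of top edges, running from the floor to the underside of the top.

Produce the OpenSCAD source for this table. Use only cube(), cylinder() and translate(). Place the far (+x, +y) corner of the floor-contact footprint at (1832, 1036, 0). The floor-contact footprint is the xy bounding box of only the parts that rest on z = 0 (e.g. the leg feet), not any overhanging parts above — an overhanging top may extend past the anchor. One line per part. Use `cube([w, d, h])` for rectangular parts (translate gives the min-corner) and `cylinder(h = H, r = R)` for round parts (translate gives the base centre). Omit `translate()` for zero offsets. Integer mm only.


translate([118, 173, 710]) cube([1748, 897, 41]);
translate([172, 227, 0]) cylinder(h = 710, r = 20);
translate([1812, 227, 0]) cylinder(h = 710, r = 20);
translate([172, 1016, 0]) cylinder(h = 710, r = 20);
translate([1812, 1016, 0]) cylinder(h = 710, r = 20);


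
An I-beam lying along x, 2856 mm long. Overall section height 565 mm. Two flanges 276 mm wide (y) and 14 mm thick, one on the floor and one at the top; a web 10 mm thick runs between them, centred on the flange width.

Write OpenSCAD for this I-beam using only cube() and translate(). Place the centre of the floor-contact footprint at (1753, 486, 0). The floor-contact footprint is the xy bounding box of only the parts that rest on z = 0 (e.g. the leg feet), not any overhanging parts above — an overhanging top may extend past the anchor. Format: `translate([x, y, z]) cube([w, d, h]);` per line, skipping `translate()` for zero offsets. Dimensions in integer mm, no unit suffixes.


translate([325, 348, 0]) cube([2856, 276, 14]);
translate([325, 481, 14]) cube([2856, 10, 537]);
translate([325, 348, 551]) cube([2856, 276, 14]);


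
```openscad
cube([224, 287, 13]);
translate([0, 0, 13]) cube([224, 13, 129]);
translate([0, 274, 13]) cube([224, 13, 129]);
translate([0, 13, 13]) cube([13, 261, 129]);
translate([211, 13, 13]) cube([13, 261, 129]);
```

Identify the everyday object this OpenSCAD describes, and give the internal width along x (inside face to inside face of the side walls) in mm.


An open box. The internal width is 198 mm.

A 224×287 base slab with four walls standing on it — an open box. The base is 224 mm wide and the walls are 13 mm thick, so the internal width is 224 − 2 × 13 = 198 mm.


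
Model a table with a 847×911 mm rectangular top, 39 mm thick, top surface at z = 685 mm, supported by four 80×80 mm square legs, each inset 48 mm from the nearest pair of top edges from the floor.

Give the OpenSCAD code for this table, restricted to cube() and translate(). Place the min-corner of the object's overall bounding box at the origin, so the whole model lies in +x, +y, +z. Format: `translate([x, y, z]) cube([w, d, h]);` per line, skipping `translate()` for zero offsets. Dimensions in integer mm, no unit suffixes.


// leg_h = 685 - 39 = 646
translate([0, 0, 646]) cube([847, 911, 39]);
translate([48, 48, 0]) cube([80, 80, 646]);
translate([719, 48, 0]) cube([80, 80, 646]);
translate([48, 783, 0]) cube([80, 80, 646]);
translate([719, 783, 0]) cube([80, 80, 646]);
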